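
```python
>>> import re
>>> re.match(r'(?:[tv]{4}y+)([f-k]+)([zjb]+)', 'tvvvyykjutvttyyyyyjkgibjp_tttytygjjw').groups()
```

('k', 'j')

The pattern matches exactly 4 of one of [tv], then one or more of the literal 'y' (non-capturing group); then one or more of a character in [f-k] (captured); then one or more of one of [zjb] (captured).
`re.match` won't scan ahead — the pattern has to work from the very first character.
The match spans [0:8] → 'tvvvyykj'.
Captured: group 1 = 'k', group 2 = 'j'.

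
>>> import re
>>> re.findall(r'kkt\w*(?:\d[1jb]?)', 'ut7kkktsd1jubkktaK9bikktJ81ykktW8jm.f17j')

Pattern: the literal 'kkt', then zero or more of a word character; then a digit, then optionally one of [1jb] (non-capturing group).
Walking the string: at [4:34] → 'kktsd1jubkktaK9bikktJ81ykktW8j'.
No capturing groups, so `findall` returns the 1 full match string.

['kktsd1jubkktaK9bikktJ81ykktW8j']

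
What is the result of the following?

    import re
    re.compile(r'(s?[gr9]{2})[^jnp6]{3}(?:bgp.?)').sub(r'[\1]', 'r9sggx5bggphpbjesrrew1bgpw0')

The pattern matches optionally the literal 's', then exactly 2 of one of [gr9] (captured); then exactly 3 of any character except [jnp6]; then the literal 'bgp', then optionally any character (non-capturing group).
Each match is replaced using the text its own group 1 captured.

'r9sggx5bggphpbje[srr]0'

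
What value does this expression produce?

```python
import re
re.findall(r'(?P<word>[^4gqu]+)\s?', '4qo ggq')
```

['o ']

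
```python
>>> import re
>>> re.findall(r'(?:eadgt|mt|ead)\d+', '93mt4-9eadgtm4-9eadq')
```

['mt4']

`findall` yields the raw match text (1 of them) because the pattern has no groups.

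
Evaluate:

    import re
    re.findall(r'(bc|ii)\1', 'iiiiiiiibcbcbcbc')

`\1` is not a pattern — it's the concrete string captured by group 1, re-applied verbatim.
Matches: at [0:4] match 'iiii', group 1 = 'ii'; at [4:8] match 'iiii', group 1 = 'ii'; at [8:12] match 'bcbc', group 1 = 'bc'; at [12:16] match 'bcbc', group 1 = 'bc'.
With a single group, `findall` returns only what that group captured — 4 items.

['ii', 'ii', 'bc', 'bc']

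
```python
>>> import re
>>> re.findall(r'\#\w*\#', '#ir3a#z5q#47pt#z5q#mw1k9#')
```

Since nothing is captured, `findall` lists the 3 matched substrings directly.

['#ir3a#', '#47pt#', '#mw1k9#']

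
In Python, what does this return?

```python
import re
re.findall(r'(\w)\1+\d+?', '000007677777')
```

`\1` is not a pattern — it's the concrete string captured by group 1, re-applied verbatim.
Matches: at [0:6] match '000007', group 1 = '0'; at [7:12] match '77777', group 1 = '7'.
With a single group, `findall` returns only what that group captured — 2 items.

['0', '7']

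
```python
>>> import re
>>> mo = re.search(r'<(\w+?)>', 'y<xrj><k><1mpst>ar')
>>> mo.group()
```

The match spans [1:6] → '<xrj>'.

'<xrj>'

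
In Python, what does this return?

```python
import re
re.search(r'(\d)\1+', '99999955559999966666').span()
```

`\1` has to match the exact text group 1 already captured.
Unlike `match`, `search` isn't anchored — it looks for the pattern anywhere in the string.
The match spans [0:6] → '999999'.
Captured: group 1 = '9'.

(0, 6)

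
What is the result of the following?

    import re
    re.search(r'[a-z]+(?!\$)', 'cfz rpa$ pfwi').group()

'cfz'

`(?!…)`/`(?<!…)` only lets a position through if the neighbouring text does NOT match; no characters are consumed.
Unlike `match`, `search` isn't anchored — it looks for the pattern anywhere in the string.
The match spans [0:3] → 'cfz'.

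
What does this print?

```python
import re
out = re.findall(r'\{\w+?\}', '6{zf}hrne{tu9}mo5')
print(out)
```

['{zf}', '{tu9}']

With no groups in the pattern, `findall` gives back each whole match — 2 here.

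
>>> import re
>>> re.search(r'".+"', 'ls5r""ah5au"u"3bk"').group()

'""ah5au"u"3bk"'

Unlike `match`, `search` isn't anchored — it looks for the pattern anywhere in the string.
The match spans [4:18] → '""ah5au"u"3bk"'.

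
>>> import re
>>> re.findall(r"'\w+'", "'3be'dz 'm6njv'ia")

Since nothing is captured, `findall` lists the 2 matched substrings directly.

["'3be'", "'m6njv'"]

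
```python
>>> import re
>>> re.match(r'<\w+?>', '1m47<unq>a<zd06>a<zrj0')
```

None

With `match`, the pattern is implicitly anchored at the beginning.
Here position 0 doesn't satisfy it, so the call returns None.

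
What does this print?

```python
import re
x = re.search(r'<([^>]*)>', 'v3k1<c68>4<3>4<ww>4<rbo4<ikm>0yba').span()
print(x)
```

`search` walks the string left to right and returns the first match it finds.
The match spans [4:9] → '<c68>'.
Captured: group 1 = 'c68'.

(4, 9)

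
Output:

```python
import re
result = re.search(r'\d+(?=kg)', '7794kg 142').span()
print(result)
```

The lookaround is zero-width — it requires the adjacent text to match without consuming it, so the asserted text isn't part of the match.
The match spans [0:4] → '7794'.

(0, 4)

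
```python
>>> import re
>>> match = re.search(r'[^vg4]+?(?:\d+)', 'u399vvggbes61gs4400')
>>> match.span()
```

The match spans [0:4] → 'u399'.

(0, 4)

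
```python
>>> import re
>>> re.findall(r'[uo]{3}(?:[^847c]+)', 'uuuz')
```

['uuuz']

The pattern matches exactly 3 of one of [uo]; then one or more of any character except [847c] (non-capturing group).
Matches: at [0:4] → 'uuuz'.
With no groups in the pattern, `findall` gives back each whole match — 1 here.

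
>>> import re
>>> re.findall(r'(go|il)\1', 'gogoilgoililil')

A backreference is literal: `\1` must see the identical characters the first group matched.
With a single group, `findall` returns only what that group captured — 2 items.

['go', 'il']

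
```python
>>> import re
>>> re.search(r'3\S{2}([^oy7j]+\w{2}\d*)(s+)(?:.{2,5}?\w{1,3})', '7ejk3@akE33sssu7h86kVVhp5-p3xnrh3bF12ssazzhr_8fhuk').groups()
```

The match spans [4:19] → '3@akE33sssu7h86'.
Captured: group 1 = 'kE33ss', group 2 = 's'.

('kE33ss', 's')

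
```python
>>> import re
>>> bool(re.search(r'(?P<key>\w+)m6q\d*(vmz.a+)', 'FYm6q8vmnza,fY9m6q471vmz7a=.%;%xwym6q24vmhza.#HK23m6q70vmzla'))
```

The match spans [12:26] → 'fY9m6q471vmz7a'.

True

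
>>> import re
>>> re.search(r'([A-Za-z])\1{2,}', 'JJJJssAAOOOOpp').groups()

`\1` has to match the exact text group 1 already captured.
`search` walks the string left to right and returns the first match it finds.
The match spans [0:4] → 'JJJJ'.
Captured: group 1 = 'J'.

('J',)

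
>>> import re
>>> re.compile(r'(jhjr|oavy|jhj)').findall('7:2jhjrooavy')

['jhjr', 'oavy']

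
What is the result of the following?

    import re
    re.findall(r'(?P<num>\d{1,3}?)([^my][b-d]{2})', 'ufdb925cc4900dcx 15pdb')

This matches 1 to 3 of a digit (lazy) (captured as 'num'); then any character except [my], then exactly 2 of a character in [b-d] (captured).
Scanning left to right: at [4:9] match '925cc', groups = ('92', '5cc'); at [9:15] match '4900dc', groups = ('490', '0dc'); at [17:22] match '15pdb', groups = ('15', 'pdb').
Multiple groups make `findall` return tuples — one 2-tuple for each match.

[('92', '5cc'), ('490', '0dc'), ('15', 'pdb')]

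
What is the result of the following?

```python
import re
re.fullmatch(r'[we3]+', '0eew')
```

None

Pattern: one or more of one of [we3].
`re.fullmatch` is like wrapping the pattern in `^…$` (in single-line mode).
Here the pattern can't cover the whole string, so the call returns None.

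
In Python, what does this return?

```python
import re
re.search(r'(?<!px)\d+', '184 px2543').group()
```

A negative assertion filters positions out without eating any characters.
`re.search` tries every starting position until one works.
The match spans [0:3] → '184'.

'184'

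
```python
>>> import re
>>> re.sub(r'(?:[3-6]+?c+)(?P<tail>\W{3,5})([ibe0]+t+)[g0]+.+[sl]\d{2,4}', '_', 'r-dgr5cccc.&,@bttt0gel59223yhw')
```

'r-dgr_3yhw'

The pattern matches one or more of a character in [3-6] (lazy), then one or more of a literal 'c' (non-capturing group); then 3 to 5 of a non-word character (captured as 'tail'); then one or more of one of [ibe0], then one or more of a literal 't' (captured); then one or more of one of [g0]; then one or more of any character; then one of [sl], then 2 to 4 of a digit.
Matches: at [5:26] → '5cccc.&,@bttt0gel5922'.
`sub` substitutes '_' at each match site.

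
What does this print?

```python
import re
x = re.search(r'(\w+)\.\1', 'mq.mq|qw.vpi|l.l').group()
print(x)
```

mq.mq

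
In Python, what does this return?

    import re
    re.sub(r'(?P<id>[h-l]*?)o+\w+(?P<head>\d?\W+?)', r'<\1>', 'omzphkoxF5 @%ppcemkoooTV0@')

The replacement refers to a captured group, so each match is rewritten using its own captured text.

'<>@%ppcem<k>'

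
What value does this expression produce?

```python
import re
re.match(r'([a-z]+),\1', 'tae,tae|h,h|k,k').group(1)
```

`\1` has to match the exact text group 1 already captured.
`re.match` only tries the pattern at the start of the string.
The match spans [0:7] → 'tae,tae'.
Captured: group 1 = 'tae'.

'tae'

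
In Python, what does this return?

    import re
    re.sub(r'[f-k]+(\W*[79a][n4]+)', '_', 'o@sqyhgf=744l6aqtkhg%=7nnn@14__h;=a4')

'o@sqy_l6aqt_@14___'

This matches one or more of a character in [f-k]; then zero or more of a non-word character, then one of [79a], then one or more of one of [n4] (captured).
Each match is replaced by '_'.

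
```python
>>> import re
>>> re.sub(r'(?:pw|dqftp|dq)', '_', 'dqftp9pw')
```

'_9_'

Branches in `(...|...)` are attempted left-to-right; the first branch that allows the whole pattern to succeed is taken.
Matches: at [0:5] → 'dqftp'; at [6:8] → 'pw'.
`sub` substitutes '_' at each match site.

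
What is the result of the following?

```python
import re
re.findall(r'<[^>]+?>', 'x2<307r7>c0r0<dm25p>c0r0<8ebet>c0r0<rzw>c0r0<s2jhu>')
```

['<307r7>', '<dm25p>', '<8ebet>', '<rzw>', '<s2jhu>']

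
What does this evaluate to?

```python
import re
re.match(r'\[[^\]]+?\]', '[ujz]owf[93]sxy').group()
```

'[ujz]'

`match` is anchored at position 0; if the pattern doesn't fit there, it returns None.
The match spans [0:5] → '[ujz]'.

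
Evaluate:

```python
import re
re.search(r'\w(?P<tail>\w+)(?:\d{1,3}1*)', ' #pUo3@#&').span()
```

(2, 6)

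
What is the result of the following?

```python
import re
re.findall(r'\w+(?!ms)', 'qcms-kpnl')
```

['qcms', 'kpnl']

A negative assertion filters positions out without eating any characters.
Since nothing is captured, `findall` lists the 2 matched substrings directly.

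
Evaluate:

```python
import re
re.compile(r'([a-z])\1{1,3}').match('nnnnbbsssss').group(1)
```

'n'

The match spans [0:4] → 'nnnn'.
Captured: group 1 = 'n'.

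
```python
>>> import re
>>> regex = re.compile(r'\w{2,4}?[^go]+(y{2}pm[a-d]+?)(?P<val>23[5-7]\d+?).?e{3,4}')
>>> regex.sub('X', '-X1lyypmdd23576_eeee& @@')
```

'-X& @@'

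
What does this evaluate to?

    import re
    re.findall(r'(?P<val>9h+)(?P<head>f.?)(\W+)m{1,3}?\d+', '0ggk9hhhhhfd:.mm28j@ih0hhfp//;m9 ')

[('9hhhhh', 'fd', ':.')]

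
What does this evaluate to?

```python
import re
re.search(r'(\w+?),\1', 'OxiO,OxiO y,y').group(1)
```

'OxiO'

`\1` has to match the exact text group 1 already captured.
`search` walks the string left to right and returns the first match it finds.
The match spans [0:9] → 'OxiO,OxiO'.
Captured: group 1 = 'OxiO'.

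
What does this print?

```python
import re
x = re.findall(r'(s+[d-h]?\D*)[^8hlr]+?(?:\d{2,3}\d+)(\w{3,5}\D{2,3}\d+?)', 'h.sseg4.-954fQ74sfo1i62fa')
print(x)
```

[('sseg', 'fQ74sfo1')]

The pattern matches one or more of a literal 's', then optionally a character in [d-h], then zero or more of a non-digit (captured); then one or more of any character except [8hlr] (lazy); then 2 to 3 of a digit, then one or more of a digit (non-capturing group); then 3 to 5 of a word character, then 2 to 3 of a non-digit, then one or more of a digit (lazy) (captured).
2 groups means the one result is a tuple of 2 captured strings — 1 here.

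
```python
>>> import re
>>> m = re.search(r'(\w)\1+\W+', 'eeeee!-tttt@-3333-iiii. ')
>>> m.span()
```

(0, 7)

A backreference is literal: `\1` must see the identical characters the first group matched.
The match spans [0:7] → 'eeeee!-'.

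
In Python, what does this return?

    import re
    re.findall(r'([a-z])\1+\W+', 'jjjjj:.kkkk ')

The backreference `\1` re-matches whatever the first group consumed, character for character.
Matches: at [0:7] match 'jjjjj:.', group 1 = 'j'; at [7:12] match 'kkkk ', group 1 = 'k'.
`findall` collects group 1 from each match (2 total).

['j', 'k']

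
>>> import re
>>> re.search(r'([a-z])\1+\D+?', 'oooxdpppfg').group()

'ooox'

After group 1 captures some text, `\1` only succeeds where that same text appears again.
The match spans [0:4] → 'ooox'.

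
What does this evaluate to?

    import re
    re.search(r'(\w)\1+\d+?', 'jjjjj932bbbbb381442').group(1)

'j'

The backreference `\1` re-matches whatever the first group consumed, character for character.
Unlike `match`, `search` isn't anchored — it looks for the pattern anywhere in the string.
The match spans [0:6] → 'jjjjj9'.
Captured: group 1 = 'j'.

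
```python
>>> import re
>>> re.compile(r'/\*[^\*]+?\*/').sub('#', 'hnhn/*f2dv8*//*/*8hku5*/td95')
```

'hnhn#/*#td95'

Each match is replaced by '#'.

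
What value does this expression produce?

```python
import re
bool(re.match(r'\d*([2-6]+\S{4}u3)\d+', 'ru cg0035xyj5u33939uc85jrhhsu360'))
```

Pattern: zero or more of a digit; then one or more of a character in [2-6], then exactly 4 of a non-whitespace character, then the literal 'u3' (captured); then one or more of a digit.
With `match`, the pattern is implicitly anchored at the beginning.
Here position 0 doesn't satisfy it, so the call returns None, and `bool(None)` is False.

False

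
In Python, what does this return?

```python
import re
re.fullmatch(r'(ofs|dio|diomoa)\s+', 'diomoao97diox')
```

None

For `fullmatch`, every character of the input must be accounted for by the pattern.
Here there's no way to consume every character, so the call returns None.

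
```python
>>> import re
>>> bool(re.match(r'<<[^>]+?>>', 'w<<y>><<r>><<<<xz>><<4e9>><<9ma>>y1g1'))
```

False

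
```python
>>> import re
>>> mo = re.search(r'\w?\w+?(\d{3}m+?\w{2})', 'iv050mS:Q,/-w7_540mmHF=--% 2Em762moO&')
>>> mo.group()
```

This matches optionally a word character, then one or more of a word character (lazy); then exactly 3 of a digit, then one or more of a literal 'm' (lazy), then exactly 2 of a word character (captured).
A non-greedy quantifier consumes as few characters as it can — just enough that the remainder of the pattern still matches from where it stops; whatever follows it matches normally.
`re.search` scans for the first position where the pattern succeeds.
The match spans [12:21] → 'w7_540mmH'.
Captured: group 1 = '540mmH'.

'w7_540mmH'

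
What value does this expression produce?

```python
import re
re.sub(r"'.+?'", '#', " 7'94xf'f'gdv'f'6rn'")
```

With the lazy modifier that quantifier settles for the fewest repetitions that let the rest of the pattern succeed (the atoms after it are unaffected and can still be greedy).
`sub` substitutes '#' at each match site.

' 7#f#f#'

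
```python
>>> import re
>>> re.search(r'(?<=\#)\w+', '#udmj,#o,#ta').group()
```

Because the assertion is zero-width, the text it checks is not consumed and won't appear in the result.
`re.search` scans for the first position where the pattern succeeds.
The match spans [1:5] → 'udmj'.

'udmj'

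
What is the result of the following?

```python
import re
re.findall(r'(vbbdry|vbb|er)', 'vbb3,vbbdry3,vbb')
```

`|` is ordered: at each position the engine commits to the first alternative that works.
Scanning left to right: at [0:3] match 'vbb', group 1 = 'vbb'; at [5:11] match 'vbbdry', group 1 = 'vbbdry'; at [13:16] match 'vbb', group 1 = 'vbb'.
Because there's exactly one group, `findall` drops the full match and keeps group 1 from each hit.

['vbb', 'vbbdry', 'vbb']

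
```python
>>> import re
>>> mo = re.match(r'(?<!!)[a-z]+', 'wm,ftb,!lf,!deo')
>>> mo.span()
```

(0, 2)

The negative lookaround is zero-width — it rules out positions where the adjacent text would match, without consuming anything.
`match` is anchored at position 0; if the pattern doesn't fit there, it returns None.
The match spans [0:2] → 'wm'.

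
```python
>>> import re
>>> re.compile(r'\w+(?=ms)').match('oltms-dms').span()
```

(0, 3)

`match` is anchored at position 0; if the pattern doesn't fit there, it returns None.
The match spans [0:3] → 'olt'.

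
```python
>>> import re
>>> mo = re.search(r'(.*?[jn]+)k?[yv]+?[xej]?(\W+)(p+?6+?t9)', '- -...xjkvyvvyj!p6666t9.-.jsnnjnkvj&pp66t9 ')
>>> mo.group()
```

Pattern: zero or more of any character (lazy), then one or more of one of [jn] (captured); then optionally a literal 'k'; then one or more of one of [yv] (lazy), then optionally one of [xej]; then one or more of a non-word character (captured); then one or more of the literal 'p' (lazy), then one or more of a literal '6' (lazy), then the literal 't9' (captured).
A non-greedy quantifier consumes as few characters as it can — just enough that the remainder of the pattern still matches from where it stops; whatever follows it matches normally.
`search` walks the string left to right and returns the first match it finds.
The match spans [0:23] → '- -...xjkvyvvyj!p6666t9'.
Captured: group 1 = '- -...xj', group 2 = '!', group 3 = 'p6666t9'.

'- -...xjkvyvvyj!p6666t9'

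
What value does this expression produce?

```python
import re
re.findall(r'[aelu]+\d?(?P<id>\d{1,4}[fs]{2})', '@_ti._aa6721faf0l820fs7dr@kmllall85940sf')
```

['20fs', '5940sf']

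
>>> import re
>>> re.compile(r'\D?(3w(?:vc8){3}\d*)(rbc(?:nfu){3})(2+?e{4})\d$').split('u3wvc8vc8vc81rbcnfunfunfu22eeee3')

The pattern matches optionally a non-digit; then the literal '3w', then the literal 'vc8' repeated 3 times, then zero or more of a digit (captured); then the literal 'r', then the literal 'bc', then the literal 'nfu' repeated 3 times (captured); then one or more of a literal '2' (lazy), then exactly 4 of a literal 'e' (captured); then a digit; then anchored at the end.
Matches to split on: at [0:32] → 'u3wvc8vc8vc81rbcnfunfunfu22eeee3'.
With a capturing group present, the delimiter's captured portion is kept in the result list.

['', '3wvc8vc8vc81', 'rbcnfunfunfu', '22eeee', '']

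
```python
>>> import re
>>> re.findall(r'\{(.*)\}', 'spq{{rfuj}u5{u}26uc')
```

['{rfuj}u5{u']

Matches: at [3:15] match '{{rfuj}u5{u}', group 1 = '{rfuj}u5{u'.
`findall` collects group 1 from the one match (1 total).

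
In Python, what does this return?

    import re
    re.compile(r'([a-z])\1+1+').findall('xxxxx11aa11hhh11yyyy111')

`\1` is not a pattern — it's the concrete string captured by group 1, re-applied verbatim.
Because there's exactly one group, `findall` drops the full match and keeps group 1 from each hit.

['x', 'a', 'h', 'y']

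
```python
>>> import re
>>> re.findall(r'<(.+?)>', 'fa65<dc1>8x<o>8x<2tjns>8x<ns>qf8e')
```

A `+?`/`*?`/`{m,n}?` starts at its minimum and grows only as far as needed for what follows to match.
`findall` collects group 1 from each match (4 total).

['dc1', 'o', '2tjns', 'ns']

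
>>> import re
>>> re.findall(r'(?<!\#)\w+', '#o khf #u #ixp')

Because the assertion is negative and zero-width, positions next to the forbidden text are skipped.
With no groups in the pattern, `findall` gives back each whole match — 2 here.

['khf', 'xp']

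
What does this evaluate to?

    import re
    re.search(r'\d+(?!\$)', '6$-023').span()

(3, 6)

`(?!…)`/`(?<!…)` only lets a position through if the neighbouring text does NOT match; no characters are consumed.
`search` walks the string left to right and returns the first match it finds.
The match spans [3:6] → '023'.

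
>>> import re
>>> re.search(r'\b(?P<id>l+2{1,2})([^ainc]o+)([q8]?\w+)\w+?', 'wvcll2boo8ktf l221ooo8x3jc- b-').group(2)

'1ooo'

The match spans [14:26] → 'l221ooo8x3jc'.
Captured: group 1 = 'l22', group 2 = '1ooo', group 3 = '8x3j'.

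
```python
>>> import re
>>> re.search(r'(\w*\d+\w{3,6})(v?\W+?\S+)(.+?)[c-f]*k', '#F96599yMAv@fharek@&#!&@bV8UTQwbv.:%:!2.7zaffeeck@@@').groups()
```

The pattern matches zero or more of a word character, then one or more of a digit, then 3 to 6 of a word character (captured); then optionally a literal 'v', then one or more of a non-word character (lazy), then one or more of a non-whitespace character (captured); then one or more of any character (lazy) (captured); then zero or more of a character in [c-f], then the literal 'k'.
Unlike `match`, `search` isn't anchored — it looks for the pattern anywhere in the string.
The match spans [1:49] → 'F96599yMAv@fharek@&#!&@bV8UTQwbv.:%:!2.7zaffeeck'.
Captured: group 1 = 'F96599yMAv', group 2 = '@fharek@&#!&@bV8UTQwbv.:%:!2.7zaffee', group 3 = 'c'.

('F96599yMAv', '@fharek@&#!&@bV8UTQwbv.:%:!2.7zaffee', 'c')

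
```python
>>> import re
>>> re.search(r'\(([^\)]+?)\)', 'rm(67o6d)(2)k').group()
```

The match spans [2:9] → '(67o6d)'.

'(67o6d)'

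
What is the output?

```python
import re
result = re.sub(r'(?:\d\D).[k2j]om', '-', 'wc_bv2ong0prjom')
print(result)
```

Pattern: a digit, then a non-digit (non-capturing group); then any character, then one of [k2j], then the literal 'om'.
Matches: at [9:15] → '0prjom'.
`sub` substitutes '-' at each match site.

wc_bv2ong-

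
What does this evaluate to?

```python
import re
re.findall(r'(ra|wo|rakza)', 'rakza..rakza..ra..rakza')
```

Alternation isn't longest-match — the leftmost alternative that fits at this position is chosen.
One capturing group, so `findall` returns just the captured substring from each match — 4 in all.

['ra', 'ra', 'ra', 'ra']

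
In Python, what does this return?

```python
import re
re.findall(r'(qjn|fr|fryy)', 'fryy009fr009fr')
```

['fr', 'fr', 'fr']

The regex engine tests alternatives in the order written; an earlier branch that matches wins even if a later one would match more.
Walking the string: at [0:2] match 'fr', group 1 = 'fr'; at [7:9] match 'fr', group 1 = 'fr'; at [12:14] match 'fr', group 1 = 'fr'.
One capturing group, so `findall` returns just the captured substring from each match — 3 in all.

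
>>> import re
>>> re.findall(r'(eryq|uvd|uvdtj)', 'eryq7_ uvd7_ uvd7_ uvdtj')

Branches in `(...|...)` are attempted left-to-right; the first branch that allows the whole pattern to succeed is taken.
Matches: at [0:4] match 'eryq', group 1 = 'eryq'; at [7:10] match 'uvd', group 1 = 'uvd'; at [13:16] match 'uvd', group 1 = 'uvd'; at [19:22] match 'uvd', group 1 = 'uvd'.
One capturing group, so `findall` returns just the captured substring from each match — 4 in all.

['eryq', 'uvd', 'uvd', 'uvd']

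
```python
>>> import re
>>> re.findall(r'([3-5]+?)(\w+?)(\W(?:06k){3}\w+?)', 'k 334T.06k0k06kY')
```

[]

This matches one or more of a character in [3-5] (lazy) (captured); then one or more of a word character (lazy) (captured); then a non-word character, then the literal '06k' repeated 3 times, then one or more of a word character (lazy) (captured).
With 3 capturing groups, `findall` returns a 3-tuple per match.
Nothing in the string satisfies the pattern, so the list is empty.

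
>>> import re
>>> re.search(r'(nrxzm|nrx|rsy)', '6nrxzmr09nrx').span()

Alternation tries branches left to right and keeps the first one that lets the overall match succeed at that position.
`search` walks the string left to right and returns the first match it finds.
The match spans [1:6] → 'nrxzm'.
Captured: group 1 = 'nrxzm'.

(1, 6)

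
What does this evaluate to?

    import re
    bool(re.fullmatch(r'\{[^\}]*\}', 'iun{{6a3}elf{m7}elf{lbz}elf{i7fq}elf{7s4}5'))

False

`re.fullmatch` is like wrapping the pattern in `^…$` (in single-line mode).
Here the pattern can't cover the whole string, so the call returns None, and `bool(None)` is False.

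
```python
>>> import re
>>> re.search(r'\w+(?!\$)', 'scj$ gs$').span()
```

(0, 2)

`(?!…)`/`(?<!…)` only lets a position through if the neighbouring text does NOT match; no characters are consumed.
`re.search` scans for the first position where the pattern succeeds.
The match spans [0:2] → 'sc'.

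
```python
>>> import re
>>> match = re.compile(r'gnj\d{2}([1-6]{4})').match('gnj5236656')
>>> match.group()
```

This matches the literal 'gnj', then exactly 2 of a digit; then exactly 4 of a character in [1-6] (captured).
`match` is anchored at position 0; if the pattern doesn't fit there, it returns None.
The match spans [0:9] → 'gnj523665'.
Captured: group 1 = '3665'.

'gnj523665'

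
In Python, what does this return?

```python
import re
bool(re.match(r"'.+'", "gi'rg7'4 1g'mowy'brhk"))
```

False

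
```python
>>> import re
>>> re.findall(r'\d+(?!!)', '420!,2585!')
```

The negative lookahead/lookbehind blocks any match where the forbidden context is present.
Scanning left to right: at [0:2] → '42'; at [5:8] → '258'.
With no groups in the pattern, `findall` gives back each whole match — 2 here.

['42', '258']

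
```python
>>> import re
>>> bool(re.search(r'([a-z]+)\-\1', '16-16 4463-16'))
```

False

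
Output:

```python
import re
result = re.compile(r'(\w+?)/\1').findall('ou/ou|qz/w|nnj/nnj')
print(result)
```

A backreference is literal: `\1` must see the identical characters the first group matched.
Scanning left to right: at [0:5] match 'ou/ou', group 1 = 'ou'; at [11:18] match 'nnj/nnj', group 1 = 'nnj'.
Because there's exactly one group, `findall` drops the full match and keeps group 1 from each hit.

['ou', 'nnj']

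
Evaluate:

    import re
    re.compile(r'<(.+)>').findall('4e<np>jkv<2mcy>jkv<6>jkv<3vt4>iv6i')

Walking the string: at [2:30] match '<np>jkv<2mcy>jkv<6>jkv<3vt4>', group 1 = 'np>jkv<2mcy>jkv<6>jkv<3vt4'.
Because there's exactly one group, `findall` drops the full match and keeps group 1 from the one hit.

['np>jkv<2mcy>jkv<6>jkv<3vt4']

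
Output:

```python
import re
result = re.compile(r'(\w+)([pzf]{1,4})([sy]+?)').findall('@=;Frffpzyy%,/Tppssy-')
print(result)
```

[('Frffp', 'z', 'y'), ('Tp', 'p', 's')]

The pattern matches one or more of a word character (captured); then 1 to 4 of one of [pzf] (captured); then one or more of one of [sy] (lazy) (captured).
With 3 capturing groups, `findall` returns a 3-tuple per match.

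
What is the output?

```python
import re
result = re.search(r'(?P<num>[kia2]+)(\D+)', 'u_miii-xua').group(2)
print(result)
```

-xua

This matches one or more of one of [kia2] (captured as 'num'); then one or more of a non-digit (captured).
`re.search` tries every starting position until one works.
The match spans [3:10] → 'iii-xua'.
Captured: group 1 = 'iii', group 2 = '-xua'.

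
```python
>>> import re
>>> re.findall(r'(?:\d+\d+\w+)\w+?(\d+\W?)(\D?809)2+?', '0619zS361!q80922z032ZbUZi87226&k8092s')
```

The pattern matches one or more of a digit, then one or more of a digit, then one or more of a word character (non-capturing group); then one or more of a word character (lazy); then one or more of a digit, then optionally a non-word character (captured); then optionally a non-digit, then the literal '809' (captured); then one or more of a literal '2' (lazy).
`findall` packs the 2 group values into a tuple for every match.

[('1!', 'q809'), ('6&', 'k809')]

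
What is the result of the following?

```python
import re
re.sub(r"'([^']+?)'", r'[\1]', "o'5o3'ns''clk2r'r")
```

"o[5o3]ns'[clk2r]r"

Matches: at [1:6] → "'5o3'"; at [9:16] → "'clk2r'".
The replacement refers to a captured group, so each match is rewritten using its own captured text.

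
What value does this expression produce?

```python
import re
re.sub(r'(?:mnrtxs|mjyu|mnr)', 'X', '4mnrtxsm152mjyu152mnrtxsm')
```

Branches in `(...|...)` are attempted left-to-right; the first branch that allows the whole pattern to succeed is taken.
Matches: at [1:7] → 'mnrtxs'; at [11:15] → 'mjyu'; at [18:24] → 'mnrtxs'.
Each match is replaced by 'X'.

'4Xm152X152Xm'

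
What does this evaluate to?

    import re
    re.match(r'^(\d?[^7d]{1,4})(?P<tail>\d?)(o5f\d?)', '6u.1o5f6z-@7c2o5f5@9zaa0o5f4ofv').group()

With `match`, the pattern is implicitly anchored at the beginning.
The match spans [0:8] → '6u.1o5f6'.

'6u.1o5f6'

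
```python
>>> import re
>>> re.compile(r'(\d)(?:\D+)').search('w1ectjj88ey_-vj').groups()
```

('1',)

The match spans [1:7] → '1ectjj'.
Captured: group 1 = '1'.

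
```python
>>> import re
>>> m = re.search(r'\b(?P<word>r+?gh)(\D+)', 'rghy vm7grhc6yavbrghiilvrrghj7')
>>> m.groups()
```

This matches a word boundary (`\b`, zero-width); then one or more of a literal 'r' (lazy), then the literal 'gh' (captured as 'word'); then one or more of a non-digit (captured).
`re.search` tries every starting position until one works.
The match spans [0:7] → 'rghy vm'.
Captured: group 1 = 'rgh', group 2 = 'y vm'.

('rgh', 'y vm')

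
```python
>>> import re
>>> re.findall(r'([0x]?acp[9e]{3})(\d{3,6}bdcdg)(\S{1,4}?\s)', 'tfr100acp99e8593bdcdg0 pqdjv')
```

The pattern matches optionally one of [0x], then the literal 'acp', then exactly 3 of one of [9e] (captured); then 3 to 6 of a digit, then the literal 'bdc', then the literal 'dg' (captured); then 1 to 4 of a non-whitespace character (lazy), then whitespace (captured).
Scanning left to right: at [5:23] match '0acp99e8593bdcdg0 ', groups = ('0acp99e', '8593bdcdg', '0 ').
`findall` packs the 3 group values into a tuple for every match.

[('0acp99e', '8593bdcdg', '0 ')]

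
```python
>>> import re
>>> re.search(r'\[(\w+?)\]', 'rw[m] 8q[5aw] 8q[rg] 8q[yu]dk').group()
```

`search` walks the string left to right and returns the first match it finds.
The match spans [2:5] → '[m]'.
Captured: group 1 = 'm'.

'[m]'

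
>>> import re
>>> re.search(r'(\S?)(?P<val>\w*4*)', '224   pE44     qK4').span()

(0, 3)

The pattern matches optionally a non-whitespace character (captured); then zero or more of a word character, then zero or more of a literal '4' (captured as 'val').
`re.search` tries every starting position until one works.
The match spans [0:3] → '224'.
Captured: group 1 = '2', group 2 = '24'.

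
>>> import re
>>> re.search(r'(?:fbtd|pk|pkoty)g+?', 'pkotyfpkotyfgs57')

None

`re.search` tries every starting position until one works.
Here the pattern never matches, so the call returns None.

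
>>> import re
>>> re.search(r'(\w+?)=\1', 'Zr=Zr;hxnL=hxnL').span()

`\1` has to match the exact text group 1 already captured.
`re.search` scans for the first position where the pattern succeeds.
The match spans [0:5] → 'Zr=Zr'.
Captured: group 1 = 'Zr'.

(0, 5)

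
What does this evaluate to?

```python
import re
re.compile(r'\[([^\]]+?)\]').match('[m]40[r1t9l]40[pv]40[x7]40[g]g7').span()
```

`re.match` only tries the pattern at the start of the string.
The match spans [0:3] → '[m]'.

(0, 3)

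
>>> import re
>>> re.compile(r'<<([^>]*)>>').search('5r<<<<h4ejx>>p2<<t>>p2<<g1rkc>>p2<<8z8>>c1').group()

'<<<<h4ejx>>'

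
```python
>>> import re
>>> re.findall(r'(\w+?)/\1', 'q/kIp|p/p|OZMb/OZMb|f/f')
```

After group 1 captures some text, `\1` only succeeds where that same text appears again.
With a single group, `findall` returns only what that group captured — 3 items.

['p', 'OZMb', 'f']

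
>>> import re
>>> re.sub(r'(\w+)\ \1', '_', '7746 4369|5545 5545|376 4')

'7746 4369|_|376 4'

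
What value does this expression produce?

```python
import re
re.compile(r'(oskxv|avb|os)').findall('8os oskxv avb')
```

Branches in `(...|...)` are attempted left-to-right; the first branch that allows the whole pattern to succeed is taken.
Walking the string: at [1:3] match 'os', group 1 = 'os'; at [4:9] match 'oskxv', group 1 = 'oskxv'; at [10:13] match 'avb', group 1 = 'avb'.
One capturing group, so `findall` returns just the captured substring from each match — 3 in all.

['os', 'oskxv', 'avb']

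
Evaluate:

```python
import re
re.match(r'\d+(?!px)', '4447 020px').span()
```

The negative lookaround is zero-width — it rules out positions where the adjacent text would match, without consuming anything.
`match` is anchored at position 0; if the pattern doesn't fit there, it returns None.
The match spans [0:4] → '4447'.

(0, 4)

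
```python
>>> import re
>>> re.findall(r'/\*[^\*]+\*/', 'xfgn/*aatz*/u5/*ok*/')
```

['/*aatz*/', '/*ok*/']

Matches: at [4:12] → '/*aatz*/'; at [14:20] → '/*ok*/'.
No capturing groups, so `findall` returns the 2 full match strings.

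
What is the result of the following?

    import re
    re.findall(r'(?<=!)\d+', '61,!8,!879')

['8', '879']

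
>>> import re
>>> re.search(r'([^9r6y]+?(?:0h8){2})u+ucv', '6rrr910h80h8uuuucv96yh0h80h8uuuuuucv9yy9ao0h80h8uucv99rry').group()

Pattern: one or more of any character except [9r6y] (lazy), then the literal '0h8' repeated 2 times (captured); then one or more of a literal 'u', then the literal 'ucv'.
`re.search` scans for the first position where the pattern succeeds.
The match spans [5:18] → '10h80h8uuuucv'.
Captured: group 1 = '10h80h8'.

'10h80h8uuuucv'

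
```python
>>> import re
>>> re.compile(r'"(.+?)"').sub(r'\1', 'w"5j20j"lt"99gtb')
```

The `?` after the quantifier makes it lazy — it takes as little as possible before letting the rest of the pattern try.
Matches: at [1:8] → '"5j20j"'.
The replacement refers to a captured group, so each match is rewritten using its own captured text.

'w5j20jlt"99gtb'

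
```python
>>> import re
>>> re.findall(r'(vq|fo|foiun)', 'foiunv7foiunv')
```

Alternation isn't longest-match — the leftmost alternative that fits at this position is chosen.
Because there's exactly one group, `findall` drops the full match and keeps group 1 from each hit.

['fo', 'fo']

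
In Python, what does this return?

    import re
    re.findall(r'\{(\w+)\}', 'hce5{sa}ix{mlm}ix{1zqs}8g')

['sa', 'mlm', '1zqs']

Scanning left to right: at [4:8] match '{sa}', group 1 = 'sa'; at [10:15] match '{mlm}', group 1 = 'mlm'; at [17:23] match '{1zqs}', group 1 = '1zqs'.
With a single group, `findall` returns only what that group captured — 3 items.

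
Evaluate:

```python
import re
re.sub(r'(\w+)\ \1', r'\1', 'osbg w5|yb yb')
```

A backreference is literal: `\1` must see the identical characters the first group matched.
Matches: at [8:13] → 'yb yb'.
`\1` in the replacement pulls in group 1's text for each match.

'osbg w5|yb'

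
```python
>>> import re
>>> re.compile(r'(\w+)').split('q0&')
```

['', 'q0', '&']

Pattern: one or more of a word character (captured).
Matches to split on: at [0:2] → 'q0'.
Because the pattern has a capturing group, `split` also inserts each captured text between the pieces.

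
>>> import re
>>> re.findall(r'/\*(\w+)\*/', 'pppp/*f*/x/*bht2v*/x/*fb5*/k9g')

['f', 'bht2v', 'fb5']

`findall` collects group 1 from each match (3 total).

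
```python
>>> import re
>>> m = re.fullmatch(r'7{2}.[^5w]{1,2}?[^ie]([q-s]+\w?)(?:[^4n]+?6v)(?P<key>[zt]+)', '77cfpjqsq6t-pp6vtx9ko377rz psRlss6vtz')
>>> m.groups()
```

('qsq6', 'tz')

Pattern: exactly 2 of the literal '7', then any character, then 1 to 2 of any character except [5w] (lazy); then any character except [ie]; then one or more of a character in [q-s], then optionally a word character (captured); then one or more of any character except [4n] (lazy), then the literal '6v' (non-capturing group); then one or more of one of [zt] (captured as 'key').
`re.fullmatch` requires the pattern to consume the entire string.
The match spans [0:37] → '77cfpjqsq6t-pp6vtx9ko377rz psRlss6vtz'.
Captured: group 1 = 'qsq6', group 2 = 'tz'.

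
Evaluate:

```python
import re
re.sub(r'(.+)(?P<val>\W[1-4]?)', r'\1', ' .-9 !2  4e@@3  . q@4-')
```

Pattern: one or more of any character (captured); then a non-word character, then optionally a character in [1-4] (captured as 'val').
The replacement refers to a captured group, so each match is rewritten using its own captured text.

' .-9 !2  4e@@3  . q@4'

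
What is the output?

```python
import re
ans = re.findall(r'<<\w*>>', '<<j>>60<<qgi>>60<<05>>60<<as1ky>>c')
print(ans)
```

No capturing groups, so `findall` returns the 4 full match strings.

['<<j>>', '<<qgi>>', '<<05>>', '<<as1ky>>']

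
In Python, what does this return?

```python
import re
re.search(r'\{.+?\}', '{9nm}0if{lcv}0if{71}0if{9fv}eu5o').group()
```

'{9nm}'

Because the quantifier is non-greedy, it stops expanding at the earliest point where the rest of the pattern can succeed.
The match spans [0:5] → '{9nm}'.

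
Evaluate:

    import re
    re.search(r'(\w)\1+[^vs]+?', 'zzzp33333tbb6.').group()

'zzzp'

The backreference `\1` re-matches whatever the first group consumed, character for character.
Unlike `match`, `search` isn't anchored — it looks for the pattern anywhere in the string.
The match spans [0:4] → 'zzzp'.
Captured: group 1 = 'z'.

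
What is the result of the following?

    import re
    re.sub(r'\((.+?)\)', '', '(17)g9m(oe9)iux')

'g9miux'

The `?` after the quantifier makes it lazy — it takes as little as possible before letting the rest of the pattern try.
Matches: at [0:4] → '(17)'; at [7:12] → '(oe9)'.
Each match is replaced by ''.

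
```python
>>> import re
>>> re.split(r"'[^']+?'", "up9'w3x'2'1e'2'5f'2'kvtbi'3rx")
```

['up9', '2', '2', '2', '3rx']

Matches to split on: at [3:8] → "'w3x'"; at [9:13] → "'1e'"; at [14:18] → "'5f'"; at [19:26] → "'kvtbi'".
Splitting on the pattern gives 5 pieces.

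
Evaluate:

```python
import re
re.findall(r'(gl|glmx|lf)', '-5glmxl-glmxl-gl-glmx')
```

['gl', 'gl', 'gl', 'gl']

The regex engine tests alternatives in the order written; an earlier branch that matches wins even if a later one would match more.
Scanning left to right: at [2:4] match 'gl', group 1 = 'gl'; at [8:10] match 'gl', group 1 = 'gl'; at [14:16] match 'gl', group 1 = 'gl'; at [17:19] match 'gl', group 1 = 'gl'.
One capturing group, so `findall` returns just the captured substring from each match — 4 in all.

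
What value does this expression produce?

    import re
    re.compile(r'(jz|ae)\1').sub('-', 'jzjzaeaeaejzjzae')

'--ae-ae'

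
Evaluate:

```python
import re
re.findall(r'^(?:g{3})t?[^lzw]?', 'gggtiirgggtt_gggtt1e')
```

Pattern: anchored at the start of the string; then exactly 3 of a literal 'g' (non-capturing group); then optionally a literal 't', then optionally any character except [lzw].
Walking the string: at [0:5] → 'gggti'.
Since nothing is captured, `findall` lists the 1 matched substring directly.

['gggti']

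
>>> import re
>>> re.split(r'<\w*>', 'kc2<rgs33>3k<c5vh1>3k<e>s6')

['kc2', '3k', '3k', 's6']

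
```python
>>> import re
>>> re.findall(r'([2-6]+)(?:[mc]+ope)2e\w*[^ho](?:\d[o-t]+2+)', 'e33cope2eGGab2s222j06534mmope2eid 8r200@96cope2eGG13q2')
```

This matches one or more of a character in [2-6] (captured); then one or more of one of [mc], then the literal 'ope' (non-capturing group); then the literal '2e', then zero or more of a word character, then any character except [ho]; then a digit, then one or more of a character in [o-t], then one or more of a literal '2' (non-capturing group).
Scanning left to right: at [1:37] match '33cope2eGGab2s222j06534mmope2eid 8r2', group 1 = '33'; at [41:54] match '6cope2eGG13q2', group 1 = '6'.
One capturing group, so `findall` returns just the captured substring from each match — 2 in all.

['33', '6']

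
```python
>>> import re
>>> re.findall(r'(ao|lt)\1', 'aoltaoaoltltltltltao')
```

`\1` has to match the exact text group 1 already captured.
Scanning left to right: at [4:8] match 'aoao', group 1 = 'ao'; at [8:12] match 'ltlt', group 1 = 'lt'; at [12:16] match 'ltlt', group 1 = 'lt'.
Because there's exactly one group, `findall` drops the full match and keeps group 1 from each hit.

['ao', 'lt', 'lt']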